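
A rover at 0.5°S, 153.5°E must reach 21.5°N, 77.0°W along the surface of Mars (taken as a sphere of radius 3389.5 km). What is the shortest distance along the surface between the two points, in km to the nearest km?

Let φ₁ = -0.0087 rad, φ₂ = 0.3752 rad, and Δλ = 2.2602 rad.
cos c = sin φ₁ sin φ₂ + cos φ₁ cos φ₂ cos Δλ = (-0.0087)(0.3665) + (1.0000)(0.9304)(-0.6361) = -0.59499,
so c = arccos(-0.59499) = 2.20805 rad.
Distance = R·c = 3389.5 × 2.2081 ≈ 7484 km.

7484 km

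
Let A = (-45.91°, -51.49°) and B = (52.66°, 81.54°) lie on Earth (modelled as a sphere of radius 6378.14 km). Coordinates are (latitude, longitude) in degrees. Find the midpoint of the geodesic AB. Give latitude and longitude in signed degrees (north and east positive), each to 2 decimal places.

Central angle δ = 2.6042 rad. Interpolating on the sphere with fraction f = 0.5:
P = [sin((1−f)δ)·A + sin(fδ)·B] / sin δ = 1.8833·A + 1.8833·B in Cartesian coordinates,
giving P = (0.9840, 0.1045, 0.1446), i.e. latitude 8.32°, longitude 6.06°.

8.32°, 6.06°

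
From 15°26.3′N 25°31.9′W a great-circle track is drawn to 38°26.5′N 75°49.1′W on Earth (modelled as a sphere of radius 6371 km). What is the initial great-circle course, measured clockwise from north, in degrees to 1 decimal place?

307.7°

With φ₁ = 0.2694, φ₂ = 0.6709, Δλ = -0.8777 rad, the forward-azimuth formula gives
θ = atan2( sin Δλ cos φ₂ , cos φ₁ sin φ₂ − sin φ₁ cos φ₂ cos Δλ ) = atan2(-0.6025, 0.4661) = -52.28°.
Adding 360° brings this into [0°, 360°): 307.7°.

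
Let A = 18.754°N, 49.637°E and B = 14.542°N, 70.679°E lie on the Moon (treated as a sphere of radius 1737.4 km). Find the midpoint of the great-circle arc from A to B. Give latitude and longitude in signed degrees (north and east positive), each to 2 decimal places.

The central angle between A and B is δ = 0.3592 rad.
With f = 0.5, the slerp weights are sin((1−f)δ)/sin δ = 0.5082 and sin(fδ)/sin δ = 0.5082.
Weighted sum of the unit vectors: (0.5082)·(0.6132,0.7215,0.3215) + (0.5082)·(0.3203,0.9134,0.2511) = (0.4744, 0.8308, 0.2910).
Converting back: φ = atan2(z, √(x²+y²)) = 16.92°, λ = atan2(y, x) = 60.28°.

16.92°, 60.28°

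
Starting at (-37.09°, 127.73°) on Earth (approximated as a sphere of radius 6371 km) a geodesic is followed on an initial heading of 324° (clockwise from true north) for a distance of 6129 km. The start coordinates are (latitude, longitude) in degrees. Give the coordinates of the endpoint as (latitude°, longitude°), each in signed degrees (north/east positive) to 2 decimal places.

Angular distance δ = d/R = 6129/6371 = 0.96202 rad; initial bearing θ = 5.6549 rad.
sin φ₂ = sin φ₁ cos δ + cos φ₁ sin δ cos θ = (-0.6031)(0.5719) + (0.7977)(0.8203)(0.8090) = 0.1845, so φ₂ = 10.63°.
Δλ = atan2(sin θ sin δ cos φ₁, cos δ − sin φ₁ sin φ₂) = atan2(-0.3846, 0.6832) = -29.381°.
λ₂ = 127.730° − 29.381° = 98.35°.

10.63°, 98.35°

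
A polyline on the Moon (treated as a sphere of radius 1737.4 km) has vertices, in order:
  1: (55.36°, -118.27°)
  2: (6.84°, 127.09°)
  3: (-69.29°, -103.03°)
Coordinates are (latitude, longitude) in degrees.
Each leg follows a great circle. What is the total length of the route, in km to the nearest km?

6294 km

Leg 1→2: central angle 1.7085 rad, distance 2968.4 km.
Leg 2→3: central angle 1.9140 rad, distance 3325.4 km.
Total: 2968.4 + 3325.4 ≈ 6294 km.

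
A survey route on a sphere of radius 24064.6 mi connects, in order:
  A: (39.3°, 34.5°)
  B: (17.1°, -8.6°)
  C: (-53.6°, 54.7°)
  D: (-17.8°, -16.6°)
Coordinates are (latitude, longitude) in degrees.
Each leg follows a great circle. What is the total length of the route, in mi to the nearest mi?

82780 mi

Leg A→B: central angle 0.7579 rad, distance 18238.2 mi.
Leg B→C: central angle 1.5526 rad, distance 37363.2 mi.
Leg C→D: central angle 1.1294 rad, distance 27178.6 mi.
Total: 18238.2 + 37363.2 + 27178.6 ≈ 82780 mi.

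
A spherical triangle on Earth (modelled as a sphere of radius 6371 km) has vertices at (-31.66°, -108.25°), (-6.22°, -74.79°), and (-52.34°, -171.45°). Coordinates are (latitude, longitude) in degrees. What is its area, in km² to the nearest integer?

Side lengths (central angles): a = 1.5555, b = 0.8632, c = 0.7032 rad; semiperimeter s = 1.5609.
By l'Huilier's theorem, tan(E/4) = √[tan(s/2) tan((s−a)/2) tan((s−b)/2) tan((s−c)/2)], giving spherical excess E = 0.0848 rad.
Area = E·R² = 0.0848 × (6371)² ≈ 3440867 km².

3440867 km²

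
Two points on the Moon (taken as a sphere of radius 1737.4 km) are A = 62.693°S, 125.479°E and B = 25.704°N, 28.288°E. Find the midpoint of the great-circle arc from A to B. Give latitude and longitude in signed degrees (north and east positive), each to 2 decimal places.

Central angle δ = 2.0232 rad. Interpolating on the sphere with fraction f = 0.5:
P = [sin((1−f)δ)·A + sin(fδ)·B] / sin δ = 0.9425·A + 0.9425·B in Cartesian coordinates,
giving P = (0.4969, 0.7546, -0.4287), i.e. latitude -25.38°, longitude 56.64°.

-25.38°, 56.64°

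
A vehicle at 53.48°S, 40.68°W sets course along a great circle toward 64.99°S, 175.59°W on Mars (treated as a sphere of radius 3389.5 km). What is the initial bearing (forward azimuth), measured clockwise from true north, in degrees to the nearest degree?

201°

With φ₁ = -0.9334, φ₂ = -1.1343, Δλ = -2.3546 rad, the forward-azimuth formula gives
θ = atan2( sin Δλ cos φ₂ , cos φ₁ sin φ₂ − sin φ₁ cos φ₂ cos Δλ ) = atan2(-0.2994, -0.7792) = -158.98°.
Adding 360° brings this into [0°, 360°): 201°.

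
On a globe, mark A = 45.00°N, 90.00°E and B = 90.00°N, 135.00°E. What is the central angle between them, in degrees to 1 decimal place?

45.0°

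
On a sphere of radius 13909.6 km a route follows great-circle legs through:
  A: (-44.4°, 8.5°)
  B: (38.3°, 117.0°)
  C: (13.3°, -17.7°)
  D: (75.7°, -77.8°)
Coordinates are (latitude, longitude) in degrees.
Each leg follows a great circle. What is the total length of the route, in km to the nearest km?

Leg A→B: central angle 2.2288 rad, distance 31001.9 km.
Leg B→C: central angle 1.9765 rad, distance 27491.7 km.
Leg C→D: central angle 1.2210 rad, distance 16983.0 km.
Total: 31001.9 + 27491.7 + 16983.0 ≈ 75477 km.

75477 km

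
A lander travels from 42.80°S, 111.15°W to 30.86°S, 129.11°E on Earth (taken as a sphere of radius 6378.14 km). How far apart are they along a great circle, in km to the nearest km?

With latitudes φ₁ = -42.800°, φ₂ = -30.860° and longitude difference Δλ = -119.740°:
Haversine: a = sin²(Δφ/2) + cos φ₁ cos φ₂ sin²(Δλ/2) = 0.0108 + (0.7337)(0.8584)(0.7480) = 0.48197.
Central angle c = 2·arcsin(√a) = 1.53472 rad.
Distance = R·c = 6378.14 × 1.5347 ≈ 9789 km.

9789 km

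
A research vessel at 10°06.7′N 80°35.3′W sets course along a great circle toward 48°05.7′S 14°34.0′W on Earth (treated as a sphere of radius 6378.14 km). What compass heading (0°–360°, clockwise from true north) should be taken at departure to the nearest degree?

142°

With φ₁ = 0.1765, φ₂ = -0.8394, Δλ = 1.1523 rad, the forward-azimuth formula gives
θ = atan2( sin Δλ cos φ₂ , cos φ₁ sin φ₂ − sin φ₁ cos φ₂ cos Δλ ) = atan2(0.6103, -0.7803) = 141.97°.
So the initial bearing is 142°.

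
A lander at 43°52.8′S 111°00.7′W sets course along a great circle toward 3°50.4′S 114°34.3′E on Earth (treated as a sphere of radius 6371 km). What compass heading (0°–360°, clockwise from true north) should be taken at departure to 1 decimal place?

233.2°

With φ₁ = -0.7659, φ₂ = -0.0670, Δλ = -2.3460 rad, the forward-azimuth formula gives
θ = atan2( sin Δλ cos φ₂ , cos φ₁ sin φ₂ − sin φ₁ cos φ₂ cos Δλ ) = atan2(-0.7127, -0.5323) = -126.76°.
Adding 360° brings this into [0°, 360°): 233.2°.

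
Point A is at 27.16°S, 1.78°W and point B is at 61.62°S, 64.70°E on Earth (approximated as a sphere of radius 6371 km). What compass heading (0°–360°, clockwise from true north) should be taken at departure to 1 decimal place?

148.0°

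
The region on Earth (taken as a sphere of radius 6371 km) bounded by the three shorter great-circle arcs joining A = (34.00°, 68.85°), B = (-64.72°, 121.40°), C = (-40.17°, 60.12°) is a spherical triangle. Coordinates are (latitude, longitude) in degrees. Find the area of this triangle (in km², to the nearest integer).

19863935 km²

Side lengths (central angles): a = 0.7376, b = 1.3021, c = 1.8654 rad; semiperimeter s = 1.9526.
By l'Huilier's theorem, tan(E/4) = √[tan(s/2) tan((s−a)/2) tan((s−b)/2) tan((s−c)/2)], giving spherical excess E = 0.4894 rad.
Area = E·R² = 0.4894 × (6371)² ≈ 19863935 km².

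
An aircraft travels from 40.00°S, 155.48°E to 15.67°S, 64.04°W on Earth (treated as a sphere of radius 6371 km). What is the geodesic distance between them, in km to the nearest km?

12597 km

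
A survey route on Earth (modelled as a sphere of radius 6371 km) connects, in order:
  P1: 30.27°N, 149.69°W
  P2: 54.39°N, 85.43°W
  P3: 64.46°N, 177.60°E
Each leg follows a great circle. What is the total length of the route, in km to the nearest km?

10720 km

Leg P1→P2: central angle 0.8915 rad, distance 5680.1 km.
Leg P2→P3: central angle 0.7911 rad, distance 5039.8 km.
Total: 5680.1 + 5039.8 ≈ 10720 km.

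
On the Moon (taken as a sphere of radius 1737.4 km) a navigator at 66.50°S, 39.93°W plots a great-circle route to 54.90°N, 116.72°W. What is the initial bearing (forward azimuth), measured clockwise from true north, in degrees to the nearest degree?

309°

With φ₁ = -1.1606, φ₂ = 0.9582, Δλ = -1.3402 rad, the forward-azimuth formula gives
θ = atan2( sin Δλ cos φ₂ , cos φ₁ sin φ₂ − sin φ₁ cos φ₂ cos Δλ ) = atan2(-0.5598, 0.4467) = -51.41°.
Adding 360° brings this into [0°, 360°): 309°.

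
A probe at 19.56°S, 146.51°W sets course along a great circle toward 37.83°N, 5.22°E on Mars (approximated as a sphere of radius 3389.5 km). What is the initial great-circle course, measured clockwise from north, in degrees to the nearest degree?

With φ₁ = -0.3414, φ₂ = 0.6603, Δλ = 2.6482 rad, the forward-azimuth formula gives
θ = atan2( sin Δλ cos φ₂ , cos φ₁ sin φ₂ − sin φ₁ cos φ₂ cos Δλ ) = atan2(0.3741, 0.3450) = 47.31°.
So the initial bearing is 47°.

47°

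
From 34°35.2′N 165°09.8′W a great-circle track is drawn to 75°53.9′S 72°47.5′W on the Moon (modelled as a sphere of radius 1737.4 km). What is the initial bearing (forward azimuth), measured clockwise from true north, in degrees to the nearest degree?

163°

With φ₁ = 0.6037, φ₂ = -1.3247, Δλ = 1.6122 rad, the forward-azimuth formula gives
θ = atan2( sin Δλ cos φ₂ , cos φ₁ sin φ₂ − sin φ₁ cos φ₂ cos Δλ ) = atan2(0.2434, -0.7927) = 162.93°.
So the initial bearing is 163°.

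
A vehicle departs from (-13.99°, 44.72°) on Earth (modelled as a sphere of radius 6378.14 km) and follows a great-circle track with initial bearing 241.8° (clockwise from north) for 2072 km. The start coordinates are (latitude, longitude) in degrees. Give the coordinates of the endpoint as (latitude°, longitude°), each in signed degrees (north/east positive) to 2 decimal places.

Angular distance δ = d/R = 2072/6378.14 = 0.32486 rad; initial bearing θ = 4.2202 rad.
sin φ₂ = sin φ₁ cos δ + cos φ₁ sin δ cos θ = (-0.2418)(0.9477) + (0.9703)(0.3192)(-0.4726) = -0.3755, so φ₂ = -22.05°.
Δλ = atan2(sin θ sin δ cos φ₁, cos δ − sin φ₁ sin φ₂) = atan2(-0.2729, 0.8569) = -17.668°.
λ₂ = 44.720° − 17.668° = 27.05°.

-22.05°, 27.05°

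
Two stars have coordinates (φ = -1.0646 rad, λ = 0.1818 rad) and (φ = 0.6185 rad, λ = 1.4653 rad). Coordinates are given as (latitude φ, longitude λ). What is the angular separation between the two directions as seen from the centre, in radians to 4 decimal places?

1.9770 rad

With latitudes φ₁ = -60.997°, φ₂ = 35.437° and longitude difference Δλ = 73.539°:
cos c = sin φ₁ sin φ₂ + cos φ₁ cos φ₂ cos Δλ = (-0.8746)(0.5798) + (0.4849)(0.8147)(0.2834) = -0.39517,
so c = arccos(-0.39517) = 1.97704 rad.
So the angular separation is 1.9770 rad.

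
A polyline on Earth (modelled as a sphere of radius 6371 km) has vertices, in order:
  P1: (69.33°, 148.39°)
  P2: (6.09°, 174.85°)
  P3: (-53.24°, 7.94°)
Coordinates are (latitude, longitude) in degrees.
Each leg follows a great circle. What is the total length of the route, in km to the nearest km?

21931 km

Leg P1→P2: central angle 1.1445 rad, distance 7291.7 km.
Leg P2→P3: central angle 2.2978 rad, distance 14639.2 km.
Total: 7291.7 + 14639.2 ≈ 21931 km.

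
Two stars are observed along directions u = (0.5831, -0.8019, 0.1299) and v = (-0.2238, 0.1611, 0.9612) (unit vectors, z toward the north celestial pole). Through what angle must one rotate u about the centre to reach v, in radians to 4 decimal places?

u·v = -0.1348; |u| = 1.0000, |v| = 1.0000.
cos θ = (u·v)/(|u||v|) = -0.1348, so θ = 1.7060 rad.

1.7060 rad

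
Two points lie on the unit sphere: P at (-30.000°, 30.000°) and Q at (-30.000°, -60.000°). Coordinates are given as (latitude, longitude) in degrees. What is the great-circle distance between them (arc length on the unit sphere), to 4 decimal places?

Let φ₁ = -0.5236 rad, φ₂ = -0.5236 rad, and Δλ = -1.5708 rad.
cos c = sin φ₁ sin φ₂ + cos φ₁ cos φ₂ cos Δλ = (-0.5000)(-0.5000) + (0.8660)(0.8660)(0.0000) = 0.25000,
so c = arccos(0.25000) = 1.31812 rad.
On the unit sphere the arc length equals the central angle: 1.3181.

1.3181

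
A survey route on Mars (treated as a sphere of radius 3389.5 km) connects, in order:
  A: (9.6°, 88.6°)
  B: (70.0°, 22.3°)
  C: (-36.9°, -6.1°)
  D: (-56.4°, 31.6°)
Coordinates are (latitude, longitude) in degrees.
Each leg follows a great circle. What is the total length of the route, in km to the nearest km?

12639 km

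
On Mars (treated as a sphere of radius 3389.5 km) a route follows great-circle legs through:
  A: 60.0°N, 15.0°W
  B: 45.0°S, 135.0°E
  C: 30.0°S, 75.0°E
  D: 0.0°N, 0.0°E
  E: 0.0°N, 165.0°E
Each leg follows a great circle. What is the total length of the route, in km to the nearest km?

26472 km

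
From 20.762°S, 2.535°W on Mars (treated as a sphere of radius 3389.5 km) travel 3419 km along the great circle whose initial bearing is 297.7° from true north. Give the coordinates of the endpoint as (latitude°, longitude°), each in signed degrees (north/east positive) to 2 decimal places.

Angular distance δ = d/R = 3419/3389.5 = 1.00870 rad; initial bearing θ = 5.1958 rad.
sin φ₂ = sin φ₁ cos δ + cos φ₁ sin δ cos θ = (-0.3545)(0.5330) + (0.9351)(0.8461)(0.4648) = 0.1789, so φ₂ = 10.30°.
Δλ = atan2(sin θ sin δ cos φ₁, cos δ − sin φ₁ sin φ₂) = atan2(-0.7005, 0.5964) = -49.592°.
λ₂ = -2.535° − 49.592° = -52.13°.

10.30°, -52.13°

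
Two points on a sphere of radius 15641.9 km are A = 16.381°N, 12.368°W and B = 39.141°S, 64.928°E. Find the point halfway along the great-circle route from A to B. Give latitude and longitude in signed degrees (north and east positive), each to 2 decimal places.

Central angle δ = 1.5852 rad. Interpolating on the sphere with fraction f = 0.5:
P = [sin((1−f)δ)·A + sin(fδ)·B] / sin δ = 0.7122·A + 0.7122·B in Cartesian coordinates,
giving P = (0.9016, 0.3540, -0.2487), i.e. latitude -14.40°, longitude 21.44°.

-14.40°, 21.44°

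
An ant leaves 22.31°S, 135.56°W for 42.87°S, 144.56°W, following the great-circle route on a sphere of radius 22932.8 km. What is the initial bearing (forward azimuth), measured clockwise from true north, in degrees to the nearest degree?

198°

Δλ = -9.000° = -0.1571 rad.
y = sin Δλ · cos φ₂ = (-0.1564)(0.7329) = -0.1147
x = cos φ₁ sin φ₂ − sin φ₁ cos φ₂ cos Δλ = (0.9251)(-0.6803) − (-0.3796)(0.7329)(0.9877) = -0.3546
θ = atan2(y, x) = -162.08°; adding 360° gives 198°.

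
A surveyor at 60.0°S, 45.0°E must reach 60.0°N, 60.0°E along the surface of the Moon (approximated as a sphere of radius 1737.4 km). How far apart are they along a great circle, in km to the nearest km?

3656 km

With latitudes φ₁ = -60.000°, φ₂ = 60.000° and longitude difference Δλ = 15.000°:
cos c = sin φ₁ sin φ₂ + cos φ₁ cos φ₂ cos Δλ = (-0.8660)(0.8660) + (0.5000)(0.5000)(0.9659) = -0.50852,
so c = arccos(-0.50852) = 2.10426 rad.
Distance = R·c = 1737.4 × 2.1043 ≈ 3656 km.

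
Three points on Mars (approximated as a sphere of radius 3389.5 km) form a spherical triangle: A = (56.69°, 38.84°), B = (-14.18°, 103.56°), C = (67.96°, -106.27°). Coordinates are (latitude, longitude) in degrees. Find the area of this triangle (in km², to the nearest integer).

11086856 km²

Side lengths (central angles): a = 2.1444, b = 0.9203, c = 1.5481 rad; semiperimeter s = 2.3064.
By l'Huilier's theorem, tan(E/4) = √[tan(s/2) tan((s−a)/2) tan((s−b)/2) tan((s−c)/2)], giving spherical excess E = 0.9650 rad.
Area = E·R² = 0.9650 × (3389.5)² ≈ 11086856 km².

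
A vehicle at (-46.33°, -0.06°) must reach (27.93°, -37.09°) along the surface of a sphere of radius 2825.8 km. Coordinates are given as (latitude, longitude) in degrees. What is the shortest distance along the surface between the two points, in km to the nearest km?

4018 km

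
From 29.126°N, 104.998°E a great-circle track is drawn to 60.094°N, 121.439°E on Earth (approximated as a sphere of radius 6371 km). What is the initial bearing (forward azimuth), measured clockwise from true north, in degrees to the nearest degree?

15°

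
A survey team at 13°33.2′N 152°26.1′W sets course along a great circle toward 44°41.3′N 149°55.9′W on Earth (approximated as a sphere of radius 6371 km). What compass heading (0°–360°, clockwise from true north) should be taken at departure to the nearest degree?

3°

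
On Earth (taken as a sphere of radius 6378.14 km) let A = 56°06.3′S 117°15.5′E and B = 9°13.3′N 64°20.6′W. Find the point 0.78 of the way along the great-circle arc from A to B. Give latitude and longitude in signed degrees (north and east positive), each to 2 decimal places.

-20.05°, -64.98°

Central angle δ = 2.3230 rad. Interpolating on the sphere with fraction f = 0.78:
P = [sin((1−f)δ)·A + sin(fδ)·B] / sin δ = 0.6699·A + 1.3299·B in Cartesian coordinates,
giving P = (0.3973, -0.8512, -0.3429), i.e. latitude -20.05°, longitude -64.98°.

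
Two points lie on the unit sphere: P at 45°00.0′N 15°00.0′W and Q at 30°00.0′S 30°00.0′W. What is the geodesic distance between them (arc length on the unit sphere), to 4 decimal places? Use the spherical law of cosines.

1.3305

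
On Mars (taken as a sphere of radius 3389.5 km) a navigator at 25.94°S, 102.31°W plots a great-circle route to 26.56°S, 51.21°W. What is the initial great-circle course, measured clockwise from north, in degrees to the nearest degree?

103°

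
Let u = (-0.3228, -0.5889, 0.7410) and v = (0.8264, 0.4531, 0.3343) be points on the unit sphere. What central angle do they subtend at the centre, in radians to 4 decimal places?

1.8607 rad

u·v = -0.2859; |u| = 1.0000, |v| = 1.0000.
cos θ = (u·v)/(|u||v|) = -0.2859, so θ = 1.8607 rad.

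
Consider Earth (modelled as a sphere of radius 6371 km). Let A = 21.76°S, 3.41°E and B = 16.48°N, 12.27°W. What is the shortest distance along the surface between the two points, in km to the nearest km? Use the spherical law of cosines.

4583 km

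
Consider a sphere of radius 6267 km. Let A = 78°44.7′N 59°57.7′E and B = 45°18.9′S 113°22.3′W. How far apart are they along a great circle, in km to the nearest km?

With latitudes φ₁ = 78.745°, φ₂ = -45.315° and longitude difference Δλ = -173.333°:
Haversine: a = sin²(Δφ/2) + cos φ₁ cos φ₂ sin²(Δλ/2) = 0.7800 + (0.1952)(0.7032)(0.9966) = 0.91682.
Central angle c = 2·arcsin(√a) = 2.55645 rad.
Distance = R·c = 6267 × 2.5564 ≈ 16021 km.

16021 km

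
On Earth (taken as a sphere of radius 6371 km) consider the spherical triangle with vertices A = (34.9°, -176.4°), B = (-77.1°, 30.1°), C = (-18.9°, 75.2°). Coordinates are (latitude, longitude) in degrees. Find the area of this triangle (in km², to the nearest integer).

Side lengths (central angles): a = 1.0874, b = 2.0156, c = 2.3769 rad; semiperimeter s = 2.7399.
By l'Huilier's theorem, tan(E/4) = √[tan(s/2) tan((s−a)/2) tan((s−b)/2) tan((s−c)/2)], giving spherical excess E = 2.1875 rad.
Area = E·R² = 2.1875 × (6371)² ≈ 88790688 km².

88790688 km²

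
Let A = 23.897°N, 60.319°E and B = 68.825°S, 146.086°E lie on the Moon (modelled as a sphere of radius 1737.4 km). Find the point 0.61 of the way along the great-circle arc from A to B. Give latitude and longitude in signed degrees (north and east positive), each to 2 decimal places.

The central angle between A and B is δ = 1.9320 rad.
With f = 0.61, the slerp weights are sin((1−f)δ)/sin δ = 0.7314 and sin(fδ)/sin δ = 0.9878.
Weighted sum of the unit vectors: (0.7314)·(0.4527,0.7943,0.4051) + (0.9878)·(-0.2998,0.2015,-0.9325) = (0.0350, 0.7800, -0.6248).
Converting back: φ = atan2(z, √(x²+y²)) = -38.67°, λ = atan2(y, x) = 87.43°.

-38.67°, 87.43°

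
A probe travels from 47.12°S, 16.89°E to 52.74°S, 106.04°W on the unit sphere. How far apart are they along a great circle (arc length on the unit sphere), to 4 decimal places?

In radians: φ₁ = -0.8224, φ₂ = -0.9205, Δλ = -122.930° = -2.1455 rad.
cos c = sin φ₁ sin φ₂ + cos φ₁ cos φ₂ cos Δλ = (-0.7328)(-0.7959) + (0.6805)(0.6054)(-0.5436) = 0.35926,
so c = arccos(0.35926) = 1.20332 rad.
On the unit sphere the arc length equals the central angle: 1.2033.

1.2033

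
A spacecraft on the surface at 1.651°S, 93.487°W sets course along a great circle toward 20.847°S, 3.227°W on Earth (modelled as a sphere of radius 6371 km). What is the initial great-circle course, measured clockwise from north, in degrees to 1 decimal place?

110.8°

With φ₁ = -0.0288, φ₂ = -0.3638, Δλ = 1.5753 rad, the forward-azimuth formula gives
θ = atan2( sin Δλ cos φ₂ , cos φ₁ sin φ₂ − sin φ₁ cos φ₂ cos Δλ ) = atan2(0.9345, -0.3558) = 110.85°.
So the initial bearing is 110.8°.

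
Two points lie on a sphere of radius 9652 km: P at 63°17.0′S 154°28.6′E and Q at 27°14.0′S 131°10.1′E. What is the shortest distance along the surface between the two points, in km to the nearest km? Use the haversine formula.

6589 km

In radians: φ₁ = -1.1045, φ₂ = -0.4753, Δλ = -23.308° = -0.4068 rad.
Haversine: a = sin²(Δφ/2) + cos φ₁ cos φ₂ sin²(Δλ/2) = 0.0957 + (0.4496)(0.8892)(0.0408) = 0.11206.
Central angle c = 2·arcsin(√a) = 0.68269 rad.
Distance = R·c = 9652 × 0.6827 ≈ 6589 km.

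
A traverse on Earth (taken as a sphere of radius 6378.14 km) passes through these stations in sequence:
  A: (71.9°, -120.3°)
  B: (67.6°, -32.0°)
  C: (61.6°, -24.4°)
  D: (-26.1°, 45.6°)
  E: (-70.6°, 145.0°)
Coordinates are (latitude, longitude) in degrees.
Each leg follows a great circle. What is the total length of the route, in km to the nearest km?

Leg A→B: central angle 0.4901 rad, distance 3125.6 km.
Leg B→C: central angle 0.1190 rad, distance 758.9 km.
Leg C→D: central angle 1.8141 rad, distance 11570.6 km.
Leg D→E: central angle 1.1958 rad, distance 7627.2 km.
Total: 3125.6 + 758.9 + 11570.6 + 7627.2 ≈ 23082 km.

23082 km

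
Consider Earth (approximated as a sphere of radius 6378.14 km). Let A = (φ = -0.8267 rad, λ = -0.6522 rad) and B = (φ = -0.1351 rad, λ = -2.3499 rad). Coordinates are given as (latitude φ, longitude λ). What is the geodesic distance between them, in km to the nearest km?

9929 km

In radians: φ₁ = -0.8267, φ₂ = -0.1351, Δλ = -97.271° = -1.6977 rad.
cos c = sin φ₁ sin φ₂ + cos φ₁ cos φ₂ cos Δλ = (-0.7357)(-0.1347) + (0.6773)(0.9909)(-0.1266) = 0.01415,
so c = arccos(0.01415) = 1.55665 rad.
Distance = R·c = 6378.14 × 1.5566 ≈ 9929 km.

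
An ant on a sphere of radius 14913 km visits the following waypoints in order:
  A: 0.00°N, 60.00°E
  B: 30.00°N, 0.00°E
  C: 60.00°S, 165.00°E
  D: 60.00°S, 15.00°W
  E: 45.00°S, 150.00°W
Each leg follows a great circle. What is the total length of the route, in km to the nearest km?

88872 km

Leg A→B: central angle 1.1230 rad, distance 16746.8 km.
Leg B→C: central angle 2.5892 rad, distance 38612.7 km.
Leg C→D: central angle 1.0472 rad, distance 15616.9 km.
Leg D→E: central angle 1.2000 rad, distance 17895.4 km.
Total: 16746.8 + 38612.7 + 15616.9 + 17895.4 ≈ 88872 km.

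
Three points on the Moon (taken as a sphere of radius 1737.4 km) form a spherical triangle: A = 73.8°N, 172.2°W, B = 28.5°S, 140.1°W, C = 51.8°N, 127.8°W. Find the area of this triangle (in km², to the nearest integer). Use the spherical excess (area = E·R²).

910956 km²

Side lengths (central angles): a = 1.4141, b = 0.4993, c = 1.8240 rad; semiperimeter s = 1.8687.
By l'Huilier's theorem, tan(E/4) = √[tan(s/2) tan((s−a)/2) tan((s−b)/2) tan((s−c)/2)], giving spherical excess E = 0.3018 rad.
Area = E·R² = 0.3018 × (1737.4)² ≈ 910956 km².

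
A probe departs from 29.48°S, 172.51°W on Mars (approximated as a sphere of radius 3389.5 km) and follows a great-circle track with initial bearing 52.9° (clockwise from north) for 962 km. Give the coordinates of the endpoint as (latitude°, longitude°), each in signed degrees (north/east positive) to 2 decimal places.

-18.99°, -158.85°

Angular distance δ = d/R = 962/3389.5 = 0.28382 rad; initial bearing θ = 0.9233 rad.
sin φ₂ = sin φ₁ cos δ + cos φ₁ sin δ cos θ = (-0.4921)(0.9600) + (0.8705)(0.2800)(0.6032) = -0.3254, so φ₂ = -18.99°.
Δλ = atan2(sin θ sin δ cos φ₁, cos δ − sin φ₁ sin φ₂) = atan2(0.1944, 0.7999) = 13.662°.
λ₂ = -172.510° + 13.662° = -158.85°.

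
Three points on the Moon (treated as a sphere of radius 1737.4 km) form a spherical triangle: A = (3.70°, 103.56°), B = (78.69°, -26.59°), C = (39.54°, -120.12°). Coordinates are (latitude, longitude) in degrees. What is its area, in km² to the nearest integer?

Side lengths (central angles): a = 0.9085, b = 2.1124, c = 1.6337 rad; semiperimeter s = 2.3273.
By l'Huilier's theorem, tan(E/4) = √[tan(s/2) tan((s−a)/2) tan((s−b)/2) tan((s−c)/2)], giving spherical excess E = 1.0868 rad.
Area = E·R² = 1.0868 × (1737.4)² ≈ 3280583 km².

3280583 km²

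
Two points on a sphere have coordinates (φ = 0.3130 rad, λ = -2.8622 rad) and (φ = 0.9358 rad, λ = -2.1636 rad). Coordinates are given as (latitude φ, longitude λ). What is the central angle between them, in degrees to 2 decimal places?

47.15°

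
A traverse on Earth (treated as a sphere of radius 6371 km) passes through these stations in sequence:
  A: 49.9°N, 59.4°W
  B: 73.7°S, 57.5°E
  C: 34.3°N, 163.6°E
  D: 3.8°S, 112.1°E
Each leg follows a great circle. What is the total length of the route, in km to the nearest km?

37085 km

Leg A→B: central angle 2.5252 rad, distance 16088.0 km.
Leg B→C: central angle 2.2208 rad, distance 14148.6 km.
Leg C→D: central angle 1.0749 rad, distance 6848.5 km.
Total: 16088.0 + 14148.6 + 6848.5 ≈ 37085 km.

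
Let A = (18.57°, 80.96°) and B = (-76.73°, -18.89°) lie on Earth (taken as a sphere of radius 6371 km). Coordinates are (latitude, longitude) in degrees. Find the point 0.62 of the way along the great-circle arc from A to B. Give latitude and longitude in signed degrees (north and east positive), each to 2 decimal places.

-47.57°, 61.55°

The central angle between A and B is δ = 1.9254 rad.
With f = 0.62, the slerp weights are sin((1−f)δ)/sin δ = 0.7124 and sin(fδ)/sin δ = 0.9914.
Weighted sum of the unit vectors: (0.7124)·(0.1489,0.9362,0.3185) + (0.9914)·(0.2172,-0.0743,-0.9733) = (0.3214, 0.5932, -0.7381).
Converting back: φ = atan2(z, √(x²+y²)) = -47.57°, λ = atan2(y, x) = 61.55°.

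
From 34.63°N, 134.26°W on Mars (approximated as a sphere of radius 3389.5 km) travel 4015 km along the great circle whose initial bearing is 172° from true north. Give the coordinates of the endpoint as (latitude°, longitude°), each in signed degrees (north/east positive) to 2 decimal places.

Angular distance δ = d/R = 4015/3389.5 = 1.18454 rad; initial bearing θ = 3.0020 rad.
sin φ₂ = sin φ₁ cos δ + cos φ₁ sin δ cos θ = (0.5683)(0.3767) + (0.8228)(0.9263)(-0.9903) = -0.5407, so φ₂ = -32.73°.
Δλ = atan2(sin θ sin δ cos φ₁, cos δ − sin φ₁ sin φ₂) = atan2(0.1061, 0.6840) = 8.816°.
λ₂ = -134.260° + 8.816° = -125.44°.

-32.73°, -125.44°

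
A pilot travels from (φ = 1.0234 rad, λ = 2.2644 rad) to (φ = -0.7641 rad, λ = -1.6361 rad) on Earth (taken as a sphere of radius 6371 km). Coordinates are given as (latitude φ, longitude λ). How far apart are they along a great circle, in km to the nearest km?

16647 km

Let φ₁ = 1.0234 rad, φ₂ = -0.7641 rad, and Δλ = 2.3827 rad.
cos c = sin φ₁ sin φ₂ + cos φ₁ cos φ₂ cos Δλ = (0.8539)(-0.6919) + (0.5205)(0.7220)(-0.7256) = -0.86345,
so c = arccos(-0.86345) = 2.61287 rad.
Distance = R·c = 6371 × 2.6129 ≈ 16647 km.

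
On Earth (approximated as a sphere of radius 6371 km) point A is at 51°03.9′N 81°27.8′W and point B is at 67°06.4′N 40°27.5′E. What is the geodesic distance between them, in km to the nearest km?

6008 km

In radians: φ₁ = 0.8913, φ₂ = 1.1712, Δλ = 121.922° = 2.1279 rad.
cos c = sin φ₁ sin φ₂ + cos φ₁ cos φ₂ cos Δλ = (0.7779)(0.9212) + (0.6284)(0.3890)(-0.5288) = 0.58732,
so c = arccos(0.58732) = 0.94305 rad.
Distance = R·c = 6371 × 0.9431 ≈ 6008 km.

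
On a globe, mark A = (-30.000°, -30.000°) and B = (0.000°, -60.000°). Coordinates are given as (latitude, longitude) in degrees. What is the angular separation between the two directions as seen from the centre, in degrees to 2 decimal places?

41.41°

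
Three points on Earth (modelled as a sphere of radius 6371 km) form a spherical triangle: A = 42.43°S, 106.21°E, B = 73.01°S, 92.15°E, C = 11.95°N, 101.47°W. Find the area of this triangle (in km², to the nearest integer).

33738019 km²

Side lengths (central angles): a = 2.0667, b = 2.4641, c = 0.5463 rad; semiperimeter s = 2.5386.
By l'Huilier's theorem, tan(E/4) = √[tan(s/2) tan((s−a)/2) tan((s−b)/2) tan((s−c)/2)], giving spherical excess E = 0.8312 rad.
Area = E·R² = 0.8312 × (6371)² ≈ 33738019 km².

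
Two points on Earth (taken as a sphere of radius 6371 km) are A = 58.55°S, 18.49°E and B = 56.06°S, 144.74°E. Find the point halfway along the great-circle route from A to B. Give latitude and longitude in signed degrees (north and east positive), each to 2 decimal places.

-73.79°, 85.44°

The central angle between A and B is δ = 1.0057 rad.
With f = 0.5, the slerp weights are sin((1−f)δ)/sin δ = 0.5706 and sin(fδ)/sin δ = 0.5706.
Weighted sum of the unit vectors: (0.5706)·(0.4948,0.1655,-0.8531) + (0.5706)·(-0.4559,0.3223,-0.8296) = (0.0222, 0.2783, -0.9602).
Converting back: φ = atan2(z, √(x²+y²)) = -73.79°, λ = atan2(y, x) = 85.44°.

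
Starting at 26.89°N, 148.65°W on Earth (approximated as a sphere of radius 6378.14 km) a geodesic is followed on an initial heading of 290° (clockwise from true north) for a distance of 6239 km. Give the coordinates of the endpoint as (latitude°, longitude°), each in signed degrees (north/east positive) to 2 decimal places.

Angular distance δ = d/R = 6239/6378.14 = 0.97818 rad; initial bearing θ = 5.0615 rad.
sin φ₂ = sin φ₁ cos δ + cos φ₁ sin δ cos θ = (0.4523)(0.5585) + (0.8919)(0.8295)(0.3420) = 0.5056, so φ₂ = 30.37°.
Δλ = atan2(sin θ sin δ cos φ₁, cos δ − sin φ₁ sin φ₂) = atan2(-0.6952, 0.3298) = -64.617°.
λ₂ = -148.650° − 64.617° = -213.27° → 146.73° after wrapping to (−180°, 180°].

30.37°, 146.73°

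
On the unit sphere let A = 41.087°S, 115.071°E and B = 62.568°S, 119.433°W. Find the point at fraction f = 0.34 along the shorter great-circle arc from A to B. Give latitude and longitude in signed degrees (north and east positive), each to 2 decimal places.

-60.92°, 134.09°

Central angle δ = 1.1792 rad. Interpolating on the sphere with fraction f = 0.34:
P = [sin((1−f)δ)·A + sin(fδ)·B] / sin δ = 0.7595·A + 0.4222·B in Cartesian coordinates,
giving P = (-0.3382, 0.3491, -0.8739), i.e. latitude -60.92°, longitude 134.09°.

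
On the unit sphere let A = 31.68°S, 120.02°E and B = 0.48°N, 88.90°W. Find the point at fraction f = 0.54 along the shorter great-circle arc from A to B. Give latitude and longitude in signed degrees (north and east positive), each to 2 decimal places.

-44.33°, -140.06°

Central angle δ = 2.4177 rad. Interpolating on the sphere with fraction f = 0.54:
P = [sin((1−f)δ)·A + sin(fδ)·B] / sin δ = 1.3539·A + 1.4571·B in Cartesian coordinates,
giving P = (-0.5484, -0.4592, -0.6988), i.e. latitude -44.33°, longitude -140.06°.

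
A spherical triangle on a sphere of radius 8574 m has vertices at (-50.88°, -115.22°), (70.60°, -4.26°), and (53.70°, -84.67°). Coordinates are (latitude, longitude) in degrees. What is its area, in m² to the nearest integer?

27477319 m²

Side lengths (central angles): a = 0.6552, b = 1.8792, c = 2.5094 rad; semiperimeter s = 2.5219.
By l'Huilier's theorem, tan(E/4) = √[tan(s/2) tan((s−a)/2) tan((s−b)/2) tan((s−c)/2)], giving spherical excess E = 0.3738 rad.
Area = E·R² = 0.3738 × (8574)² ≈ 27477319 m².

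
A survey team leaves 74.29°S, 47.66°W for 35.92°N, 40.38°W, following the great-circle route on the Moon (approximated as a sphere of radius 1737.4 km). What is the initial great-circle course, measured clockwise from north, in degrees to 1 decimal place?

With φ₁ = -1.2966, φ₂ = 0.6269, Δλ = 0.1271 rad, the forward-azimuth formula gives
θ = atan2( sin Δλ cos φ₂ , cos φ₁ sin φ₂ − sin φ₁ cos φ₂ cos Δλ ) = atan2(0.1026, 0.9321) = 6.28°.
So the initial bearing is 6.3°.

6.3°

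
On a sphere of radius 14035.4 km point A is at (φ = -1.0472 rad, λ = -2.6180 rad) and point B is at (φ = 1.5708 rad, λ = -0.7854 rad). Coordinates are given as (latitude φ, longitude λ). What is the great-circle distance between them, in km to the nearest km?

36745 km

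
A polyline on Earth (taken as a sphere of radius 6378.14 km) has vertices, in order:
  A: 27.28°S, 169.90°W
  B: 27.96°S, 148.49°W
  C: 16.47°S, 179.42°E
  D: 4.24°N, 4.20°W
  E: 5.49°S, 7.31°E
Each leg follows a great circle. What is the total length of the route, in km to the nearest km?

Leg A→B: central angle 0.3309 rad, distance 2110.4 km.
Leg B→C: central angle 0.5538 rad, distance 3532.1 km.
Leg C→D: central angle 2.9193 rad, distance 18619.8 km.
Leg D→E: central angle 0.2629 rad, distance 1676.5 km.
Total: 2110.4 + 3532.1 + 18619.8 + 1676.5 ≈ 25939 km.

25939 km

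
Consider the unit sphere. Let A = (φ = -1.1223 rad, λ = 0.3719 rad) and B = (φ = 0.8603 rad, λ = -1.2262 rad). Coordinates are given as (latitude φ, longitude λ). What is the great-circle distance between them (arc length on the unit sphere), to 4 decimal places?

Let φ₁ = -1.1223 rad, φ₂ = 0.8603 rad, and Δλ = -1.5981 rad.
Haversine: a = sin²(Δφ/2) + cos φ₁ cos φ₂ sin²(Δλ/2) = 0.7001 + (0.4336)(0.6522)(0.5137) = 0.84539.
Central angle c = 2·arcsin(√a) = 2.33338 rad.
On the unit sphere the arc length equals the central angle: 2.3334.

2.3334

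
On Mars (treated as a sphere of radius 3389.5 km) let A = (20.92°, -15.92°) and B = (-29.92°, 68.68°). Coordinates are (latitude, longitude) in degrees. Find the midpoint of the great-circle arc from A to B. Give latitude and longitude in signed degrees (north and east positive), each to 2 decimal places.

-6.07°, 24.43°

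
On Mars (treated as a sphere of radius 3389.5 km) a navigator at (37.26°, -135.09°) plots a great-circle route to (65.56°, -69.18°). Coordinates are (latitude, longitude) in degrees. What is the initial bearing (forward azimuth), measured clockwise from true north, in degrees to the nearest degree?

With φ₁ = 0.6503, φ₂ = 1.1442, Δλ = 1.1503 rad, the forward-azimuth formula gives
θ = atan2( sin Δλ cos φ₂ , cos φ₁ sin φ₂ − sin φ₁ cos φ₂ cos Δλ ) = atan2(0.3777, 0.6223) = 31.25°.
So the initial bearing is 31°.

31°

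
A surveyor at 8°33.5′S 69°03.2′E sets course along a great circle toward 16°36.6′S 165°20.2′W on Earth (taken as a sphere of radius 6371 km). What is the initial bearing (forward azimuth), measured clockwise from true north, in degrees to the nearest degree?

Δλ = 125.610° = 2.1923 rad.
y = sin Δλ · cos φ₂ = (0.8130)(0.9583) = 0.7791
x = cos φ₁ sin φ₂ − sin φ₁ cos φ₂ cos Δλ = (0.9889)(-0.2859) − (-0.1488)(0.9583)(-0.5823) = -0.3657
θ = atan2(y, x) = 115.15°, so the bearing is 115°.

115°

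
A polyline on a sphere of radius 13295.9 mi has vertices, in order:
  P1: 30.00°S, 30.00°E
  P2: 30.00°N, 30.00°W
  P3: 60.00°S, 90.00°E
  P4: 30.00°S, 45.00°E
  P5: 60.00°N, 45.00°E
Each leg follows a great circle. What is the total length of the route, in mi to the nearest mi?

Leg P1→P2: central angle 1.4455 rad, distance 19218.8 mi.
Leg P2→P3: central angle 2.2777 rad, distance 30284.7 mi.
Leg P3→P4: central angle 0.7389 rad, distance 9824.6 mi.
Leg P4→P5: central angle 1.5708 rad, distance 20885.2 mi.
Total: 19218.8 + 30284.7 + 9824.6 + 20885.2 ≈ 80213 mi.

80213 mi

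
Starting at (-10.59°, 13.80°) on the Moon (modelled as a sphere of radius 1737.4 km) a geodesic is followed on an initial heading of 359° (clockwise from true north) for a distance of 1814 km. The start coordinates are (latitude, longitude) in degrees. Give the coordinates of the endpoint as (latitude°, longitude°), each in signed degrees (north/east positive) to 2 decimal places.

49.22°, 12.48°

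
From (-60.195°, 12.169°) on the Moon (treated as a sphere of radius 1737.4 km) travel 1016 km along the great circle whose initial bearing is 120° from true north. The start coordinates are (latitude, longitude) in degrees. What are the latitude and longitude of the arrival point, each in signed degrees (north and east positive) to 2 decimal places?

-59.40°, 82.07°

Angular distance δ = d/R = 1016/1737.4 = 0.58478 rad; initial bearing θ = 2.0944 rad.
sin φ₂ = sin φ₁ cos δ + cos φ₁ sin δ cos θ = (-0.8677)(0.8338) + (0.4970)(0.5520)(-0.5000) = -0.8607, so φ₂ = -59.40°.
Δλ = atan2(sin θ sin δ cos φ₁, cos δ − sin φ₁ sin φ₂) = atan2(0.2376, 0.0870) = 69.899°.
λ₂ = 12.169° + 69.899° = 82.07°.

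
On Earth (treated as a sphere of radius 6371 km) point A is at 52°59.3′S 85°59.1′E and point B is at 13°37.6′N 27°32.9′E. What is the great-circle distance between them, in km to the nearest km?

With latitudes φ₁ = -52.988°, φ₂ = 13.627° and longitude difference Δλ = -58.437°:
cos c = sin φ₁ sin φ₂ + cos φ₁ cos φ₂ cos Δλ = (-0.7985)(0.2356) + (0.6020)(0.9719)(0.5234) = 0.11810,
so c = arccos(0.11810) = 1.45242 rad.
Distance = R·c = 6371 × 1.4524 ≈ 9253 km.

9253 km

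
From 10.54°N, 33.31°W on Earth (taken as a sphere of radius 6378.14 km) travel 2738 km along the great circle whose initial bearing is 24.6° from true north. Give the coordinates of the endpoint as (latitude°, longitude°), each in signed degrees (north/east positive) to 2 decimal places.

32.57°, -21.45°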